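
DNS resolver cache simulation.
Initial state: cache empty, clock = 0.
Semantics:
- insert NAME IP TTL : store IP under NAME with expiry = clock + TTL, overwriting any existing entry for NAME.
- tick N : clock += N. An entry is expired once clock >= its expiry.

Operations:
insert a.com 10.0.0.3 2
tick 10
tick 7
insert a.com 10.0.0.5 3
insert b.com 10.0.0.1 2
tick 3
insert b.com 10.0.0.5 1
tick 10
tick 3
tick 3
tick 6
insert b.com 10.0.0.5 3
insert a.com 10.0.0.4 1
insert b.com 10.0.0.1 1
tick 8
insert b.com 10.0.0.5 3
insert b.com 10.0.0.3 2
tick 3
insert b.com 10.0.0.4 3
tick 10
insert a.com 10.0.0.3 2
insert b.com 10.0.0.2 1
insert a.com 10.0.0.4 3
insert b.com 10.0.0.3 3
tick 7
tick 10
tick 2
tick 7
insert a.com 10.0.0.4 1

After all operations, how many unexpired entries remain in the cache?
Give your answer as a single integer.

Op 1: insert a.com -> 10.0.0.3 (expiry=0+2=2). clock=0
Op 2: tick 10 -> clock=10. purged={a.com}
Op 3: tick 7 -> clock=17.
Op 4: insert a.com -> 10.0.0.5 (expiry=17+3=20). clock=17
Op 5: insert b.com -> 10.0.0.1 (expiry=17+2=19). clock=17
Op 6: tick 3 -> clock=20. purged={a.com,b.com}
Op 7: insert b.com -> 10.0.0.5 (expiry=20+1=21). clock=20
Op 8: tick 10 -> clock=30. purged={b.com}
Op 9: tick 3 -> clock=33.
Op 10: tick 3 -> clock=36.
Op 11: tick 6 -> clock=42.
Op 12: insert b.com -> 10.0.0.5 (expiry=42+3=45). clock=42
Op 13: insert a.com -> 10.0.0.4 (expiry=42+1=43). clock=42
Op 14: insert b.com -> 10.0.0.1 (expiry=42+1=43). clock=42
Op 15: tick 8 -> clock=50. purged={a.com,b.com}
Op 16: insert b.com -> 10.0.0.5 (expiry=50+3=53). clock=50
Op 17: insert b.com -> 10.0.0.3 (expiry=50+2=52). clock=50
Op 18: tick 3 -> clock=53. purged={b.com}
Op 19: insert b.com -> 10.0.0.4 (expiry=53+3=56). clock=53
Op 20: tick 10 -> clock=63. purged={b.com}
Op 21: insert a.com -> 10.0.0.3 (expiry=63+2=65). clock=63
Op 22: insert b.com -> 10.0.0.2 (expiry=63+1=64). clock=63
Op 23: insert a.com -> 10.0.0.4 (expiry=63+3=66). clock=63
Op 24: insert b.com -> 10.0.0.3 (expiry=63+3=66). clock=63
Op 25: tick 7 -> clock=70. purged={a.com,b.com}
Op 26: tick 10 -> clock=80.
Op 27: tick 2 -> clock=82.
Op 28: tick 7 -> clock=89.
Op 29: insert a.com -> 10.0.0.4 (expiry=89+1=90). clock=89
Final cache (unexpired): {a.com} -> size=1

Answer: 1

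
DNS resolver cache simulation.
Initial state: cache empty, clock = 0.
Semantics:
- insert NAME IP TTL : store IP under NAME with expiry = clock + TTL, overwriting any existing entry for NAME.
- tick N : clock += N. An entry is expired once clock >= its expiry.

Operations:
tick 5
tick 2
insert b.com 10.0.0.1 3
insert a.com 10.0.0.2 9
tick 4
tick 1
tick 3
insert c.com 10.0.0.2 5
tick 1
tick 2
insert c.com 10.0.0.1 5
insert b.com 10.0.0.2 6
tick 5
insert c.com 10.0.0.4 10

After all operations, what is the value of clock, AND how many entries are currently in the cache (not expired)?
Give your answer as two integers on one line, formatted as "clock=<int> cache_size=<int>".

Op 1: tick 5 -> clock=5.
Op 2: tick 2 -> clock=7.
Op 3: insert b.com -> 10.0.0.1 (expiry=7+3=10). clock=7
Op 4: insert a.com -> 10.0.0.2 (expiry=7+9=16). clock=7
Op 5: tick 4 -> clock=11. purged={b.com}
Op 6: tick 1 -> clock=12.
Op 7: tick 3 -> clock=15.
Op 8: insert c.com -> 10.0.0.2 (expiry=15+5=20). clock=15
Op 9: tick 1 -> clock=16. purged={a.com}
Op 10: tick 2 -> clock=18.
Op 11: insert c.com -> 10.0.0.1 (expiry=18+5=23). clock=18
Op 12: insert b.com -> 10.0.0.2 (expiry=18+6=24). clock=18
Op 13: tick 5 -> clock=23. purged={c.com}
Op 14: insert c.com -> 10.0.0.4 (expiry=23+10=33). clock=23
Final clock = 23
Final cache (unexpired): {b.com,c.com} -> size=2

Answer: clock=23 cache_size=2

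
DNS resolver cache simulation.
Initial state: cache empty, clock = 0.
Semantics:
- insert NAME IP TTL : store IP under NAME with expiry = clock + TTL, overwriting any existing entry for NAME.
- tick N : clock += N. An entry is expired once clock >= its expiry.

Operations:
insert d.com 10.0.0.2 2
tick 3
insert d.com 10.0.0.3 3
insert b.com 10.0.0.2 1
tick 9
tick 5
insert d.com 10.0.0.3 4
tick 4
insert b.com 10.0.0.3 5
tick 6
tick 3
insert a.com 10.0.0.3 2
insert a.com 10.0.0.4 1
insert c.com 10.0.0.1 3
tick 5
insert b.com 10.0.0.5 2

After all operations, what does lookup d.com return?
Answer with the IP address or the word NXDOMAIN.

Answer: NXDOMAIN

Derivation:
Op 1: insert d.com -> 10.0.0.2 (expiry=0+2=2). clock=0
Op 2: tick 3 -> clock=3. purged={d.com}
Op 3: insert d.com -> 10.0.0.3 (expiry=3+3=6). clock=3
Op 4: insert b.com -> 10.0.0.2 (expiry=3+1=4). clock=3
Op 5: tick 9 -> clock=12. purged={b.com,d.com}
Op 6: tick 5 -> clock=17.
Op 7: insert d.com -> 10.0.0.3 (expiry=17+4=21). clock=17
Op 8: tick 4 -> clock=21. purged={d.com}
Op 9: insert b.com -> 10.0.0.3 (expiry=21+5=26). clock=21
Op 10: tick 6 -> clock=27. purged={b.com}
Op 11: tick 3 -> clock=30.
Op 12: insert a.com -> 10.0.0.3 (expiry=30+2=32). clock=30
Op 13: insert a.com -> 10.0.0.4 (expiry=30+1=31). clock=30
Op 14: insert c.com -> 10.0.0.1 (expiry=30+3=33). clock=30
Op 15: tick 5 -> clock=35. purged={a.com,c.com}
Op 16: insert b.com -> 10.0.0.5 (expiry=35+2=37). clock=35
lookup d.com: not in cache (expired or never inserted)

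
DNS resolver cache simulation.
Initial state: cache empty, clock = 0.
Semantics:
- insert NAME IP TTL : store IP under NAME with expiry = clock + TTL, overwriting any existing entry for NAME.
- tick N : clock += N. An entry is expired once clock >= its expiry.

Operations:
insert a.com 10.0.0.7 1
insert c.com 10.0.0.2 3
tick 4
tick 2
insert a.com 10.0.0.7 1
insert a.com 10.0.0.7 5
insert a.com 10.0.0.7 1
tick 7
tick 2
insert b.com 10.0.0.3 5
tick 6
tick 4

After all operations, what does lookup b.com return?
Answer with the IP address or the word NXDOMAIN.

Op 1: insert a.com -> 10.0.0.7 (expiry=0+1=1). clock=0
Op 2: insert c.com -> 10.0.0.2 (expiry=0+3=3). clock=0
Op 3: tick 4 -> clock=4. purged={a.com,c.com}
Op 4: tick 2 -> clock=6.
Op 5: insert a.com -> 10.0.0.7 (expiry=6+1=7). clock=6
Op 6: insert a.com -> 10.0.0.7 (expiry=6+5=11). clock=6
Op 7: insert a.com -> 10.0.0.7 (expiry=6+1=7). clock=6
Op 8: tick 7 -> clock=13. purged={a.com}
Op 9: tick 2 -> clock=15.
Op 10: insert b.com -> 10.0.0.3 (expiry=15+5=20). clock=15
Op 11: tick 6 -> clock=21. purged={b.com}
Op 12: tick 4 -> clock=25.
lookup b.com: not in cache (expired or never inserted)

Answer: NXDOMAIN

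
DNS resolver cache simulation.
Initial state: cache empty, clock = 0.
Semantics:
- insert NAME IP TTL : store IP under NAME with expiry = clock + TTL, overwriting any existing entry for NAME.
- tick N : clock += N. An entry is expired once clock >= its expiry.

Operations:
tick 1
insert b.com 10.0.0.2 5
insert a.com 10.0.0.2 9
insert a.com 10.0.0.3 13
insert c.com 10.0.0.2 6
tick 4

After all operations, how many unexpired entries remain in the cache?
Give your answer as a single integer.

Answer: 3

Derivation:
Op 1: tick 1 -> clock=1.
Op 2: insert b.com -> 10.0.0.2 (expiry=1+5=6). clock=1
Op 3: insert a.com -> 10.0.0.2 (expiry=1+9=10). clock=1
Op 4: insert a.com -> 10.0.0.3 (expiry=1+13=14). clock=1
Op 5: insert c.com -> 10.0.0.2 (expiry=1+6=7). clock=1
Op 6: tick 4 -> clock=5.
Final cache (unexpired): {a.com,b.com,c.com} -> size=3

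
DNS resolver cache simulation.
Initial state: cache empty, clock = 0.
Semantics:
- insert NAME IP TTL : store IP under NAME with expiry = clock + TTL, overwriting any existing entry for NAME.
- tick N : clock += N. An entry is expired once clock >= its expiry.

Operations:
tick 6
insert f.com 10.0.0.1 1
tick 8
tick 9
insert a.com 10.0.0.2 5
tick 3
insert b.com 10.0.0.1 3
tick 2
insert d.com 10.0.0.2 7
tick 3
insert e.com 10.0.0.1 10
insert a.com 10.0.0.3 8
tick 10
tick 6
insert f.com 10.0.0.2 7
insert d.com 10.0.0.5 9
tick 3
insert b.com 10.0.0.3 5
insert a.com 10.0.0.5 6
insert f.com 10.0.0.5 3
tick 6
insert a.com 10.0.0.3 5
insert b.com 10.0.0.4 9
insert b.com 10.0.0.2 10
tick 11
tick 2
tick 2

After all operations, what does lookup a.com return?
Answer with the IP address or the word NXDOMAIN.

Answer: NXDOMAIN

Derivation:
Op 1: tick 6 -> clock=6.
Op 2: insert f.com -> 10.0.0.1 (expiry=6+1=7). clock=6
Op 3: tick 8 -> clock=14. purged={f.com}
Op 4: tick 9 -> clock=23.
Op 5: insert a.com -> 10.0.0.2 (expiry=23+5=28). clock=23
Op 6: tick 3 -> clock=26.
Op 7: insert b.com -> 10.0.0.1 (expiry=26+3=29). clock=26
Op 8: tick 2 -> clock=28. purged={a.com}
Op 9: insert d.com -> 10.0.0.2 (expiry=28+7=35). clock=28
Op 10: tick 3 -> clock=31. purged={b.com}
Op 11: insert e.com -> 10.0.0.1 (expiry=31+10=41). clock=31
Op 12: insert a.com -> 10.0.0.3 (expiry=31+8=39). clock=31
Op 13: tick 10 -> clock=41. purged={a.com,d.com,e.com}
Op 14: tick 6 -> clock=47.
Op 15: insert f.com -> 10.0.0.2 (expiry=47+7=54). clock=47
Op 16: insert d.com -> 10.0.0.5 (expiry=47+9=56). clock=47
Op 17: tick 3 -> clock=50.
Op 18: insert b.com -> 10.0.0.3 (expiry=50+5=55). clock=50
Op 19: insert a.com -> 10.0.0.5 (expiry=50+6=56). clock=50
Op 20: insert f.com -> 10.0.0.5 (expiry=50+3=53). clock=50
Op 21: tick 6 -> clock=56. purged={a.com,b.com,d.com,f.com}
Op 22: insert a.com -> 10.0.0.3 (expiry=56+5=61). clock=56
Op 23: insert b.com -> 10.0.0.4 (expiry=56+9=65). clock=56
Op 24: insert b.com -> 10.0.0.2 (expiry=56+10=66). clock=56
Op 25: tick 11 -> clock=67. purged={a.com,b.com}
Op 26: tick 2 -> clock=69.
Op 27: tick 2 -> clock=71.
lookup a.com: not in cache (expired or never inserted)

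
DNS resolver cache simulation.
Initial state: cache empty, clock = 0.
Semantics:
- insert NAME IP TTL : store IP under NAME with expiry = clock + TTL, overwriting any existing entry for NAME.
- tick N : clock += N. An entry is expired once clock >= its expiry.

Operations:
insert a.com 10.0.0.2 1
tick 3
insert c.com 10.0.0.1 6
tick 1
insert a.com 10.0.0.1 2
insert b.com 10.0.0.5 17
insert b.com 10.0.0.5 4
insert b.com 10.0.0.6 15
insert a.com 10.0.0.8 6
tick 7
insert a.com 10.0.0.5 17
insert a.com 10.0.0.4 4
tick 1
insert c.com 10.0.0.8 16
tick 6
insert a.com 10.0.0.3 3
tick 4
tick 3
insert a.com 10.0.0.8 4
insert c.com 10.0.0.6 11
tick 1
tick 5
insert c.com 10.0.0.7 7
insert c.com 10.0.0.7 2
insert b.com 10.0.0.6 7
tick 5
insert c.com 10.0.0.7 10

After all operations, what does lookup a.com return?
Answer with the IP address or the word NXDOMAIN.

Answer: NXDOMAIN

Derivation:
Op 1: insert a.com -> 10.0.0.2 (expiry=0+1=1). clock=0
Op 2: tick 3 -> clock=3. purged={a.com}
Op 3: insert c.com -> 10.0.0.1 (expiry=3+6=9). clock=3
Op 4: tick 1 -> clock=4.
Op 5: insert a.com -> 10.0.0.1 (expiry=4+2=6). clock=4
Op 6: insert b.com -> 10.0.0.5 (expiry=4+17=21). clock=4
Op 7: insert b.com -> 10.0.0.5 (expiry=4+4=8). clock=4
Op 8: insert b.com -> 10.0.0.6 (expiry=4+15=19). clock=4
Op 9: insert a.com -> 10.0.0.8 (expiry=4+6=10). clock=4
Op 10: tick 7 -> clock=11. purged={a.com,c.com}
Op 11: insert a.com -> 10.0.0.5 (expiry=11+17=28). clock=11
Op 12: insert a.com -> 10.0.0.4 (expiry=11+4=15). clock=11
Op 13: tick 1 -> clock=12.
Op 14: insert c.com -> 10.0.0.8 (expiry=12+16=28). clock=12
Op 15: tick 6 -> clock=18. purged={a.com}
Op 16: insert a.com -> 10.0.0.3 (expiry=18+3=21). clock=18
Op 17: tick 4 -> clock=22. purged={a.com,b.com}
Op 18: tick 3 -> clock=25.
Op 19: insert a.com -> 10.0.0.8 (expiry=25+4=29). clock=25
Op 20: insert c.com -> 10.0.0.6 (expiry=25+11=36). clock=25
Op 21: tick 1 -> clock=26.
Op 22: tick 5 -> clock=31. purged={a.com}
Op 23: insert c.com -> 10.0.0.7 (expiry=31+7=38). clock=31
Op 24: insert c.com -> 10.0.0.7 (expiry=31+2=33). clock=31
Op 25: insert b.com -> 10.0.0.6 (expiry=31+7=38). clock=31
Op 26: tick 5 -> clock=36. purged={c.com}
Op 27: insert c.com -> 10.0.0.7 (expiry=36+10=46). clock=36
lookup a.com: not in cache (expired or never inserted)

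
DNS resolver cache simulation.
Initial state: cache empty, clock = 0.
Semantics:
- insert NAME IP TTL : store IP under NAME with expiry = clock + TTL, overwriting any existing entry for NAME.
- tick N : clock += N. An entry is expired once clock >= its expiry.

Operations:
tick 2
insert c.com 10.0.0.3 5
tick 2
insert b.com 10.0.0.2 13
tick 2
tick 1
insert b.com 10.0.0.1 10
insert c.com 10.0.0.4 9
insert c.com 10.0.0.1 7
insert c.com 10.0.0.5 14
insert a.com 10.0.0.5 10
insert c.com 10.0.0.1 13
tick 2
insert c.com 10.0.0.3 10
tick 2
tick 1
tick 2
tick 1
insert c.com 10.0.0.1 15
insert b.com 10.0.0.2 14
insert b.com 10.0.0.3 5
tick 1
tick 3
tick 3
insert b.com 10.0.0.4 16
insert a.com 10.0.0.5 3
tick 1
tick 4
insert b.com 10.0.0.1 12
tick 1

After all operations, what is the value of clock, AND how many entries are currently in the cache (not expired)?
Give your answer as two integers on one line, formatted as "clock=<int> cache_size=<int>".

Answer: clock=28 cache_size=2

Derivation:
Op 1: tick 2 -> clock=2.
Op 2: insert c.com -> 10.0.0.3 (expiry=2+5=7). clock=2
Op 3: tick 2 -> clock=4.
Op 4: insert b.com -> 10.0.0.2 (expiry=4+13=17). clock=4
Op 5: tick 2 -> clock=6.
Op 6: tick 1 -> clock=7. purged={c.com}
Op 7: insert b.com -> 10.0.0.1 (expiry=7+10=17). clock=7
Op 8: insert c.com -> 10.0.0.4 (expiry=7+9=16). clock=7
Op 9: insert c.com -> 10.0.0.1 (expiry=7+7=14). clock=7
Op 10: insert c.com -> 10.0.0.5 (expiry=7+14=21). clock=7
Op 11: insert a.com -> 10.0.0.5 (expiry=7+10=17). clock=7
Op 12: insert c.com -> 10.0.0.1 (expiry=7+13=20). clock=7
Op 13: tick 2 -> clock=9.
Op 14: insert c.com -> 10.0.0.3 (expiry=9+10=19). clock=9
Op 15: tick 2 -> clock=11.
Op 16: tick 1 -> clock=12.
Op 17: tick 2 -> clock=14.
Op 18: tick 1 -> clock=15.
Op 19: insert c.com -> 10.0.0.1 (expiry=15+15=30). clock=15
Op 20: insert b.com -> 10.0.0.2 (expiry=15+14=29). clock=15
Op 21: insert b.com -> 10.0.0.3 (expiry=15+5=20). clock=15
Op 22: tick 1 -> clock=16.
Op 23: tick 3 -> clock=19. purged={a.com}
Op 24: tick 3 -> clock=22. purged={b.com}
Op 25: insert b.com -> 10.0.0.4 (expiry=22+16=38). clock=22
Op 26: insert a.com -> 10.0.0.5 (expiry=22+3=25). clock=22
Op 27: tick 1 -> clock=23.
Op 28: tick 4 -> clock=27. purged={a.com}
Op 29: insert b.com -> 10.0.0.1 (expiry=27+12=39). clock=27
Op 30: tick 1 -> clock=28.
Final clock = 28
Final cache (unexpired): {b.com,c.com} -> size=2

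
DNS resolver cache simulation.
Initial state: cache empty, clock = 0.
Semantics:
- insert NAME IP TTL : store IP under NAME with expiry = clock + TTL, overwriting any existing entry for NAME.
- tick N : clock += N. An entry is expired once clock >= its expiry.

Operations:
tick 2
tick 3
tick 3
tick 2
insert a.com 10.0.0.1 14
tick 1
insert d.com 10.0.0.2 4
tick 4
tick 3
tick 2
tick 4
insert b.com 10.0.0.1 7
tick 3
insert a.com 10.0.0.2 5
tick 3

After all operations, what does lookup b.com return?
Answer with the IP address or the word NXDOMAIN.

Op 1: tick 2 -> clock=2.
Op 2: tick 3 -> clock=5.
Op 3: tick 3 -> clock=8.
Op 4: tick 2 -> clock=10.
Op 5: insert a.com -> 10.0.0.1 (expiry=10+14=24). clock=10
Op 6: tick 1 -> clock=11.
Op 7: insert d.com -> 10.0.0.2 (expiry=11+4=15). clock=11
Op 8: tick 4 -> clock=15. purged={d.com}
Op 9: tick 3 -> clock=18.
Op 10: tick 2 -> clock=20.
Op 11: tick 4 -> clock=24. purged={a.com}
Op 12: insert b.com -> 10.0.0.1 (expiry=24+7=31). clock=24
Op 13: tick 3 -> clock=27.
Op 14: insert a.com -> 10.0.0.2 (expiry=27+5=32). clock=27
Op 15: tick 3 -> clock=30.
lookup b.com: present, ip=10.0.0.1 expiry=31 > clock=30

Answer: 10.0.0.1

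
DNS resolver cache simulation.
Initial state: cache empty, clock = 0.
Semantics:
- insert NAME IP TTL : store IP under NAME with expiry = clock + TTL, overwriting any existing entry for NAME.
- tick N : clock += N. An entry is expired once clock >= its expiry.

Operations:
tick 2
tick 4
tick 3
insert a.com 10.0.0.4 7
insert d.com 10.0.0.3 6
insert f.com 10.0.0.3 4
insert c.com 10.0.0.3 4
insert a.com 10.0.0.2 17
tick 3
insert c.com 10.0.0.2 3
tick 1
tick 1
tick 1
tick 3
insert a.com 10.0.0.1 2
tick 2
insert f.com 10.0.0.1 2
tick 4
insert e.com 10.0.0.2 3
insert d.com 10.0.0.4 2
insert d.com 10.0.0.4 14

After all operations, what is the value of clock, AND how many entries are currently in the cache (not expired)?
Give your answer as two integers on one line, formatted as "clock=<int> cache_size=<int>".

Op 1: tick 2 -> clock=2.
Op 2: tick 4 -> clock=6.
Op 3: tick 3 -> clock=9.
Op 4: insert a.com -> 10.0.0.4 (expiry=9+7=16). clock=9
Op 5: insert d.com -> 10.0.0.3 (expiry=9+6=15). clock=9
Op 6: insert f.com -> 10.0.0.3 (expiry=9+4=13). clock=9
Op 7: insert c.com -> 10.0.0.3 (expiry=9+4=13). clock=9
Op 8: insert a.com -> 10.0.0.2 (expiry=9+17=26). clock=9
Op 9: tick 3 -> clock=12.
Op 10: insert c.com -> 10.0.0.2 (expiry=12+3=15). clock=12
Op 11: tick 1 -> clock=13. purged={f.com}
Op 12: tick 1 -> clock=14.
Op 13: tick 1 -> clock=15. purged={c.com,d.com}
Op 14: tick 3 -> clock=18.
Op 15: insert a.com -> 10.0.0.1 (expiry=18+2=20). clock=18
Op 16: tick 2 -> clock=20. purged={a.com}
Op 17: insert f.com -> 10.0.0.1 (expiry=20+2=22). clock=20
Op 18: tick 4 -> clock=24. purged={f.com}
Op 19: insert e.com -> 10.0.0.2 (expiry=24+3=27). clock=24
Op 20: insert d.com -> 10.0.0.4 (expiry=24+2=26). clock=24
Op 21: insert d.com -> 10.0.0.4 (expiry=24+14=38). clock=24
Final clock = 24
Final cache (unexpired): {d.com,e.com} -> size=2

Answer: clock=24 cache_size=2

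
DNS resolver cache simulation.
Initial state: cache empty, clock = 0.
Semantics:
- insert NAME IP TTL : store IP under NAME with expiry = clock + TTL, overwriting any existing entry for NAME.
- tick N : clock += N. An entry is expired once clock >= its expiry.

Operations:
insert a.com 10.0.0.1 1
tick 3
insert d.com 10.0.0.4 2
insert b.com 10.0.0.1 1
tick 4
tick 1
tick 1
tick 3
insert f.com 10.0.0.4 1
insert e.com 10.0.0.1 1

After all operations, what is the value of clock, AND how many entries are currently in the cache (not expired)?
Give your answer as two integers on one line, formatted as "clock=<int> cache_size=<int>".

Answer: clock=12 cache_size=2

Derivation:
Op 1: insert a.com -> 10.0.0.1 (expiry=0+1=1). clock=0
Op 2: tick 3 -> clock=3. purged={a.com}
Op 3: insert d.com -> 10.0.0.4 (expiry=3+2=5). clock=3
Op 4: insert b.com -> 10.0.0.1 (expiry=3+1=4). clock=3
Op 5: tick 4 -> clock=7. purged={b.com,d.com}
Op 6: tick 1 -> clock=8.
Op 7: tick 1 -> clock=9.
Op 8: tick 3 -> clock=12.
Op 9: insert f.com -> 10.0.0.4 (expiry=12+1=13). clock=12
Op 10: insert e.com -> 10.0.0.1 (expiry=12+1=13). clock=12
Final clock = 12
Final cache (unexpired): {e.com,f.com} -> size=2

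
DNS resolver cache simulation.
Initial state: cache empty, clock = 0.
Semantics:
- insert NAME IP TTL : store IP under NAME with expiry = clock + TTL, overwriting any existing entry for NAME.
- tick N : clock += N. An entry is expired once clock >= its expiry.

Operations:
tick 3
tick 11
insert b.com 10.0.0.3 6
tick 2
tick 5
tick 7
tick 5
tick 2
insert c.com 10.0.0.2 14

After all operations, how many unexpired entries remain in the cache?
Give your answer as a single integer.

Answer: 1

Derivation:
Op 1: tick 3 -> clock=3.
Op 2: tick 11 -> clock=14.
Op 3: insert b.com -> 10.0.0.3 (expiry=14+6=20). clock=14
Op 4: tick 2 -> clock=16.
Op 5: tick 5 -> clock=21. purged={b.com}
Op 6: tick 7 -> clock=28.
Op 7: tick 5 -> clock=33.
Op 8: tick 2 -> clock=35.
Op 9: insert c.com -> 10.0.0.2 (expiry=35+14=49). clock=35
Final cache (unexpired): {c.com} -> size=1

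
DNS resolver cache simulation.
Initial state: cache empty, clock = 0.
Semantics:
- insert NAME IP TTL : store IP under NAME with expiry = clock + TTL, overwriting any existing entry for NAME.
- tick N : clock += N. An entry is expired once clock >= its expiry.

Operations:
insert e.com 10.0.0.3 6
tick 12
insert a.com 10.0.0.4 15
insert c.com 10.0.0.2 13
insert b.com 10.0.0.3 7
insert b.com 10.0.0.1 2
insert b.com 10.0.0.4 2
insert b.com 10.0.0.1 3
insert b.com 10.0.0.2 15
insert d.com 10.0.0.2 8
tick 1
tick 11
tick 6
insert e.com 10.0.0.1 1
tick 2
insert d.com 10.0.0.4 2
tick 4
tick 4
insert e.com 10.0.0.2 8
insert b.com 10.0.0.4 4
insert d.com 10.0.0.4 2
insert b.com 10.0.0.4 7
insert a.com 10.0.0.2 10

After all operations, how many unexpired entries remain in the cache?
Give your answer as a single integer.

Answer: 4

Derivation:
Op 1: insert e.com -> 10.0.0.3 (expiry=0+6=6). clock=0
Op 2: tick 12 -> clock=12. purged={e.com}
Op 3: insert a.com -> 10.0.0.4 (expiry=12+15=27). clock=12
Op 4: insert c.com -> 10.0.0.2 (expiry=12+13=25). clock=12
Op 5: insert b.com -> 10.0.0.3 (expiry=12+7=19). clock=12
Op 6: insert b.com -> 10.0.0.1 (expiry=12+2=14). clock=12
Op 7: insert b.com -> 10.0.0.4 (expiry=12+2=14). clock=12
Op 8: insert b.com -> 10.0.0.1 (expiry=12+3=15). clock=12
Op 9: insert b.com -> 10.0.0.2 (expiry=12+15=27). clock=12
Op 10: insert d.com -> 10.0.0.2 (expiry=12+8=20). clock=12
Op 11: tick 1 -> clock=13.
Op 12: tick 11 -> clock=24. purged={d.com}
Op 13: tick 6 -> clock=30. purged={a.com,b.com,c.com}
Op 14: insert e.com -> 10.0.0.1 (expiry=30+1=31). clock=30
Op 15: tick 2 -> clock=32. purged={e.com}
Op 16: insert d.com -> 10.0.0.4 (expiry=32+2=34). clock=32
Op 17: tick 4 -> clock=36. purged={d.com}
Op 18: tick 4 -> clock=40.
Op 19: insert e.com -> 10.0.0.2 (expiry=40+8=48). clock=40
Op 20: insert b.com -> 10.0.0.4 (expiry=40+4=44). clock=40
Op 21: insert d.com -> 10.0.0.4 (expiry=40+2=42). clock=40
Op 22: insert b.com -> 10.0.0.4 (expiry=40+7=47). clock=40
Op 23: insert a.com -> 10.0.0.2 (expiry=40+10=50). clock=40
Final cache (unexpired): {a.com,b.com,d.com,e.com} -> size=4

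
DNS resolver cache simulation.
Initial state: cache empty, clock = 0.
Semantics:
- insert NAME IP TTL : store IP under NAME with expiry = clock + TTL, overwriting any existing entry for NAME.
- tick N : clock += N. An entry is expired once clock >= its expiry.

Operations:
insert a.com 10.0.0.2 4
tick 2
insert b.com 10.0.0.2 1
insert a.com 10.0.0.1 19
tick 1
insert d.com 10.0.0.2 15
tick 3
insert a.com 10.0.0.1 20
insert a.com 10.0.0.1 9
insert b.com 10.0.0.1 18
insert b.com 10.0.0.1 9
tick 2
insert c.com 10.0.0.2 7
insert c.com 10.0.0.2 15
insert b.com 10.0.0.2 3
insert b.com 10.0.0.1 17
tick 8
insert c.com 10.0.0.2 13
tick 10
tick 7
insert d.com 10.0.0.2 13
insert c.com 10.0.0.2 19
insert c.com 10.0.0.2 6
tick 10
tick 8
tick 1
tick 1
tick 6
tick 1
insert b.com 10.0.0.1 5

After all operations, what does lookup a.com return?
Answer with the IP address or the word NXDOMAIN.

Op 1: insert a.com -> 10.0.0.2 (expiry=0+4=4). clock=0
Op 2: tick 2 -> clock=2.
Op 3: insert b.com -> 10.0.0.2 (expiry=2+1=3). clock=2
Op 4: insert a.com -> 10.0.0.1 (expiry=2+19=21). clock=2
Op 5: tick 1 -> clock=3. purged={b.com}
Op 6: insert d.com -> 10.0.0.2 (expiry=3+15=18). clock=3
Op 7: tick 3 -> clock=6.
Op 8: insert a.com -> 10.0.0.1 (expiry=6+20=26). clock=6
Op 9: insert a.com -> 10.0.0.1 (expiry=6+9=15). clock=6
Op 10: insert b.com -> 10.0.0.1 (expiry=6+18=24). clock=6
Op 11: insert b.com -> 10.0.0.1 (expiry=6+9=15). clock=6
Op 12: tick 2 -> clock=8.
Op 13: insert c.com -> 10.0.0.2 (expiry=8+7=15). clock=8
Op 14: insert c.com -> 10.0.0.2 (expiry=8+15=23). clock=8
Op 15: insert b.com -> 10.0.0.2 (expiry=8+3=11). clock=8
Op 16: insert b.com -> 10.0.0.1 (expiry=8+17=25). clock=8
Op 17: tick 8 -> clock=16. purged={a.com}
Op 18: insert c.com -> 10.0.0.2 (expiry=16+13=29). clock=16
Op 19: tick 10 -> clock=26. purged={b.com,d.com}
Op 20: tick 7 -> clock=33. purged={c.com}
Op 21: insert d.com -> 10.0.0.2 (expiry=33+13=46). clock=33
Op 22: insert c.com -> 10.0.0.2 (expiry=33+19=52). clock=33
Op 23: insert c.com -> 10.0.0.2 (expiry=33+6=39). clock=33
Op 24: tick 10 -> clock=43. purged={c.com}
Op 25: tick 8 -> clock=51. purged={d.com}
Op 26: tick 1 -> clock=52.
Op 27: tick 1 -> clock=53.
Op 28: tick 6 -> clock=59.
Op 29: tick 1 -> clock=60.
Op 30: insert b.com -> 10.0.0.1 (expiry=60+5=65). clock=60
lookup a.com: not in cache (expired or never inserted)

Answer: NXDOMAIN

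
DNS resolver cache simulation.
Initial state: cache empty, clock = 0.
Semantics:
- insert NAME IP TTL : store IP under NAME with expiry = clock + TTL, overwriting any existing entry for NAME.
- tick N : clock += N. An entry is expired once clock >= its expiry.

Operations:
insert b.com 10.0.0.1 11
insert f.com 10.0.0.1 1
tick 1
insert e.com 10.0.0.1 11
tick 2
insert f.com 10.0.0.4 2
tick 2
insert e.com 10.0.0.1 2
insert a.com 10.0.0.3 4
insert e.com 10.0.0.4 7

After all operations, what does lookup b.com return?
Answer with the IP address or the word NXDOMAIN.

Op 1: insert b.com -> 10.0.0.1 (expiry=0+11=11). clock=0
Op 2: insert f.com -> 10.0.0.1 (expiry=0+1=1). clock=0
Op 3: tick 1 -> clock=1. purged={f.com}
Op 4: insert e.com -> 10.0.0.1 (expiry=1+11=12). clock=1
Op 5: tick 2 -> clock=3.
Op 6: insert f.com -> 10.0.0.4 (expiry=3+2=5). clock=3
Op 7: tick 2 -> clock=5. purged={f.com}
Op 8: insert e.com -> 10.0.0.1 (expiry=5+2=7). clock=5
Op 9: insert a.com -> 10.0.0.3 (expiry=5+4=9). clock=5
Op 10: insert e.com -> 10.0.0.4 (expiry=5+7=12). clock=5
lookup b.com: present, ip=10.0.0.1 expiry=11 > clock=5

Answer: 10.0.0.1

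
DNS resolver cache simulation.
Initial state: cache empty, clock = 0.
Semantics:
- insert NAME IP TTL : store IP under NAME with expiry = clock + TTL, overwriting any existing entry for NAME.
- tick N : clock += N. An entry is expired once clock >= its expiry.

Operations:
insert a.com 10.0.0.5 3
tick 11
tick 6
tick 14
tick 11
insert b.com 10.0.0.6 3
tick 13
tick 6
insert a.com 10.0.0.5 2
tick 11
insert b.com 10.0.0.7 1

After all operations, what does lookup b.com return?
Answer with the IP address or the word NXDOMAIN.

Answer: 10.0.0.7

Derivation:
Op 1: insert a.com -> 10.0.0.5 (expiry=0+3=3). clock=0
Op 2: tick 11 -> clock=11. purged={a.com}
Op 3: tick 6 -> clock=17.
Op 4: tick 14 -> clock=31.
Op 5: tick 11 -> clock=42.
Op 6: insert b.com -> 10.0.0.6 (expiry=42+3=45). clock=42
Op 7: tick 13 -> clock=55. purged={b.com}
Op 8: tick 6 -> clock=61.
Op 9: insert a.com -> 10.0.0.5 (expiry=61+2=63). clock=61
Op 10: tick 11 -> clock=72. purged={a.com}
Op 11: insert b.com -> 10.0.0.7 (expiry=72+1=73). clock=72
lookup b.com: present, ip=10.0.0.7 expiry=73 > clock=72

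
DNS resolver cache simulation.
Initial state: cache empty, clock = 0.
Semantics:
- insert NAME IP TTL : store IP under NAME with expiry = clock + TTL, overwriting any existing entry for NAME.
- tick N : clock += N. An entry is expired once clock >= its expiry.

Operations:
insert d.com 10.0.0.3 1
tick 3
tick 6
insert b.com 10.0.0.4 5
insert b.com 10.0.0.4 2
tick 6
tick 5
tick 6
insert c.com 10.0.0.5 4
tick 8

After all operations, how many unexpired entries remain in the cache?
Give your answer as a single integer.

Answer: 0

Derivation:
Op 1: insert d.com -> 10.0.0.3 (expiry=0+1=1). clock=0
Op 2: tick 3 -> clock=3. purged={d.com}
Op 3: tick 6 -> clock=9.
Op 4: insert b.com -> 10.0.0.4 (expiry=9+5=14). clock=9
Op 5: insert b.com -> 10.0.0.4 (expiry=9+2=11). clock=9
Op 6: tick 6 -> clock=15. purged={b.com}
Op 7: tick 5 -> clock=20.
Op 8: tick 6 -> clock=26.
Op 9: insert c.com -> 10.0.0.5 (expiry=26+4=30). clock=26
Op 10: tick 8 -> clock=34. purged={c.com}
Final cache (unexpired): {} -> size=0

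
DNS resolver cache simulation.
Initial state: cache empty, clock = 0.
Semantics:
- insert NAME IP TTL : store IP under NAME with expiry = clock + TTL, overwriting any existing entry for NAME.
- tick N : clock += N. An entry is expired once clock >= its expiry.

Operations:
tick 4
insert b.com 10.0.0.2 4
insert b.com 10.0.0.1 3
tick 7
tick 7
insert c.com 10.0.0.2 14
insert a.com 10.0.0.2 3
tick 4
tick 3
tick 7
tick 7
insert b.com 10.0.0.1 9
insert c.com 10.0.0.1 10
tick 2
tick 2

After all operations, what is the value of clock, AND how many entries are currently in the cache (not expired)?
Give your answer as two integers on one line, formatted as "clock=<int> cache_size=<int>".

Op 1: tick 4 -> clock=4.
Op 2: insert b.com -> 10.0.0.2 (expiry=4+4=8). clock=4
Op 3: insert b.com -> 10.0.0.1 (expiry=4+3=7). clock=4
Op 4: tick 7 -> clock=11. purged={b.com}
Op 5: tick 7 -> clock=18.
Op 6: insert c.com -> 10.0.0.2 (expiry=18+14=32). clock=18
Op 7: insert a.com -> 10.0.0.2 (expiry=18+3=21). clock=18
Op 8: tick 4 -> clock=22. purged={a.com}
Op 9: tick 3 -> clock=25.
Op 10: tick 7 -> clock=32. purged={c.com}
Op 11: tick 7 -> clock=39.
Op 12: insert b.com -> 10.0.0.1 (expiry=39+9=48). clock=39
Op 13: insert c.com -> 10.0.0.1 (expiry=39+10=49). clock=39
Op 14: tick 2 -> clock=41.
Op 15: tick 2 -> clock=43.
Final clock = 43
Final cache (unexpired): {b.com,c.com} -> size=2

Answer: clock=43 cache_size=2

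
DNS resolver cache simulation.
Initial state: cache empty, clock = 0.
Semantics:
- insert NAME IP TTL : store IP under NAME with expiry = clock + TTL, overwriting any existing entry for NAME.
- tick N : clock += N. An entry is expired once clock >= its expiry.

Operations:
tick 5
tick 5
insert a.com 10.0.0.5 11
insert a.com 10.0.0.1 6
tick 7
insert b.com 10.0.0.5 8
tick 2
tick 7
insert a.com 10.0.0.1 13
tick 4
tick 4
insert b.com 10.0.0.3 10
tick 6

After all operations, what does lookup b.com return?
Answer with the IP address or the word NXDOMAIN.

Op 1: tick 5 -> clock=5.
Op 2: tick 5 -> clock=10.
Op 3: insert a.com -> 10.0.0.5 (expiry=10+11=21). clock=10
Op 4: insert a.com -> 10.0.0.1 (expiry=10+6=16). clock=10
Op 5: tick 7 -> clock=17. purged={a.com}
Op 6: insert b.com -> 10.0.0.5 (expiry=17+8=25). clock=17
Op 7: tick 2 -> clock=19.
Op 8: tick 7 -> clock=26. purged={b.com}
Op 9: insert a.com -> 10.0.0.1 (expiry=26+13=39). clock=26
Op 10: tick 4 -> clock=30.
Op 11: tick 4 -> clock=34.
Op 12: insert b.com -> 10.0.0.3 (expiry=34+10=44). clock=34
Op 13: tick 6 -> clock=40. purged={a.com}
lookup b.com: present, ip=10.0.0.3 expiry=44 > clock=40

Answer: 10.0.0.3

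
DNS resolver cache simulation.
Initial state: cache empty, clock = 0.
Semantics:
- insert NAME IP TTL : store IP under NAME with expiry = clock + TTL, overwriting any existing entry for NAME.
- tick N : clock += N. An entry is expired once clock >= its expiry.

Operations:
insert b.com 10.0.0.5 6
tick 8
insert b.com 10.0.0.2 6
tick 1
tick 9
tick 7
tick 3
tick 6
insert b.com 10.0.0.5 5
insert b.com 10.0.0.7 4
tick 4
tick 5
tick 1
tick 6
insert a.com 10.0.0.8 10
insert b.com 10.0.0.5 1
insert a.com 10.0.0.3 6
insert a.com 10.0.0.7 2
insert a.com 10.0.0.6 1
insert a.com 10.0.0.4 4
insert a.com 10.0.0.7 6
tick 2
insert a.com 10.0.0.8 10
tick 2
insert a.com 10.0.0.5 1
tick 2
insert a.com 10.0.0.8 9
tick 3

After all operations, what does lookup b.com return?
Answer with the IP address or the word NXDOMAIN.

Answer: NXDOMAIN

Derivation:
Op 1: insert b.com -> 10.0.0.5 (expiry=0+6=6). clock=0
Op 2: tick 8 -> clock=8. purged={b.com}
Op 3: insert b.com -> 10.0.0.2 (expiry=8+6=14). clock=8
Op 4: tick 1 -> clock=9.
Op 5: tick 9 -> clock=18. purged={b.com}
Op 6: tick 7 -> clock=25.
Op 7: tick 3 -> clock=28.
Op 8: tick 6 -> clock=34.
Op 9: insert b.com -> 10.0.0.5 (expiry=34+5=39). clock=34
Op 10: insert b.com -> 10.0.0.7 (expiry=34+4=38). clock=34
Op 11: tick 4 -> clock=38. purged={b.com}
Op 12: tick 5 -> clock=43.
Op 13: tick 1 -> clock=44.
Op 14: tick 6 -> clock=50.
Op 15: insert a.com -> 10.0.0.8 (expiry=50+10=60). clock=50
Op 16: insert b.com -> 10.0.0.5 (expiry=50+1=51). clock=50
Op 17: insert a.com -> 10.0.0.3 (expiry=50+6=56). clock=50
Op 18: insert a.com -> 10.0.0.7 (expiry=50+2=52). clock=50
Op 19: insert a.com -> 10.0.0.6 (expiry=50+1=51). clock=50
Op 20: insert a.com -> 10.0.0.4 (expiry=50+4=54). clock=50
Op 21: insert a.com -> 10.0.0.7 (expiry=50+6=56). clock=50
Op 22: tick 2 -> clock=52. purged={b.com}
Op 23: insert a.com -> 10.0.0.8 (expiry=52+10=62). clock=52
Op 24: tick 2 -> clock=54.
Op 25: insert a.com -> 10.0.0.5 (expiry=54+1=55). clock=54
Op 26: tick 2 -> clock=56. purged={a.com}
Op 27: insert a.com -> 10.0.0.8 (expiry=56+9=65). clock=56
Op 28: tick 3 -> clock=59.
lookup b.com: not in cache (expired or never inserted)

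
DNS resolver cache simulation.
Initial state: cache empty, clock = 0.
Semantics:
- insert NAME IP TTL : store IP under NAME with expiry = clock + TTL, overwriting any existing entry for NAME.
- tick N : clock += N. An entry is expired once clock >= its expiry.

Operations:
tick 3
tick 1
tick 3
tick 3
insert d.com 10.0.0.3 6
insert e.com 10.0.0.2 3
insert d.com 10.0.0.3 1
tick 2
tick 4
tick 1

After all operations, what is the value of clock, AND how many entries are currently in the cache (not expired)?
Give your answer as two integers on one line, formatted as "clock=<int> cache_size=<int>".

Op 1: tick 3 -> clock=3.
Op 2: tick 1 -> clock=4.
Op 3: tick 3 -> clock=7.
Op 4: tick 3 -> clock=10.
Op 5: insert d.com -> 10.0.0.3 (expiry=10+6=16). clock=10
Op 6: insert e.com -> 10.0.0.2 (expiry=10+3=13). clock=10
Op 7: insert d.com -> 10.0.0.3 (expiry=10+1=11). clock=10
Op 8: tick 2 -> clock=12. purged={d.com}
Op 9: tick 4 -> clock=16. purged={e.com}
Op 10: tick 1 -> clock=17.
Final clock = 17
Final cache (unexpired): {} -> size=0

Answer: clock=17 cache_size=0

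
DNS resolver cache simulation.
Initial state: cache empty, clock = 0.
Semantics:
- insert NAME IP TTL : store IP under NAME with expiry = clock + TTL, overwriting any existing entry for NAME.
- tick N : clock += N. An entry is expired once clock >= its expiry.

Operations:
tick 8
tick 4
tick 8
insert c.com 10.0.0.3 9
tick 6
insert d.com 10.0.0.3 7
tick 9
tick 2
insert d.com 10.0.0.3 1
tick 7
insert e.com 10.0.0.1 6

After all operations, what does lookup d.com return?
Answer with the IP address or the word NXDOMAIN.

Op 1: tick 8 -> clock=8.
Op 2: tick 4 -> clock=12.
Op 3: tick 8 -> clock=20.
Op 4: insert c.com -> 10.0.0.3 (expiry=20+9=29). clock=20
Op 5: tick 6 -> clock=26.
Op 6: insert d.com -> 10.0.0.3 (expiry=26+7=33). clock=26
Op 7: tick 9 -> clock=35. purged={c.com,d.com}
Op 8: tick 2 -> clock=37.
Op 9: insert d.com -> 10.0.0.3 (expiry=37+1=38). clock=37
Op 10: tick 7 -> clock=44. purged={d.com}
Op 11: insert e.com -> 10.0.0.1 (expiry=44+6=50). clock=44
lookup d.com: not in cache (expired or never inserted)

Answer: NXDOMAIN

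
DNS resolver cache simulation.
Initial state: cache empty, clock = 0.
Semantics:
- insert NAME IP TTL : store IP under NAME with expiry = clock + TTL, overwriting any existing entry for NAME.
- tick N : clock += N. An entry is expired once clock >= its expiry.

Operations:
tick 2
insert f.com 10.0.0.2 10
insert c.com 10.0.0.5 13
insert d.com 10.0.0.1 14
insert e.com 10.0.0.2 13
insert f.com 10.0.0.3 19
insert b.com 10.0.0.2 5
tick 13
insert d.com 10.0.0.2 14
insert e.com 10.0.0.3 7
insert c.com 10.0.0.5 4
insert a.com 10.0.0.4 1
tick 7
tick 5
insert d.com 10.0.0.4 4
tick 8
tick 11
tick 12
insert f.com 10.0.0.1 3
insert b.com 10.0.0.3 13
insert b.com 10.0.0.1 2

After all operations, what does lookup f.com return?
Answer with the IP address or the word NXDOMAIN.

Op 1: tick 2 -> clock=2.
Op 2: insert f.com -> 10.0.0.2 (expiry=2+10=12). clock=2
Op 3: insert c.com -> 10.0.0.5 (expiry=2+13=15). clock=2
Op 4: insert d.com -> 10.0.0.1 (expiry=2+14=16). clock=2
Op 5: insert e.com -> 10.0.0.2 (expiry=2+13=15). clock=2
Op 6: insert f.com -> 10.0.0.3 (expiry=2+19=21). clock=2
Op 7: insert b.com -> 10.0.0.2 (expiry=2+5=7). clock=2
Op 8: tick 13 -> clock=15. purged={b.com,c.com,e.com}
Op 9: insert d.com -> 10.0.0.2 (expiry=15+14=29). clock=15
Op 10: insert e.com -> 10.0.0.3 (expiry=15+7=22). clock=15
Op 11: insert c.com -> 10.0.0.5 (expiry=15+4=19). clock=15
Op 12: insert a.com -> 10.0.0.4 (expiry=15+1=16). clock=15
Op 13: tick 7 -> clock=22. purged={a.com,c.com,e.com,f.com}
Op 14: tick 5 -> clock=27.
Op 15: insert d.com -> 10.0.0.4 (expiry=27+4=31). clock=27
Op 16: tick 8 -> clock=35. purged={d.com}
Op 17: tick 11 -> clock=46.
Op 18: tick 12 -> clock=58.
Op 19: insert f.com -> 10.0.0.1 (expiry=58+3=61). clock=58
Op 20: insert b.com -> 10.0.0.3 (expiry=58+13=71). clock=58
Op 21: insert b.com -> 10.0.0.1 (expiry=58+2=60). clock=58
lookup f.com: present, ip=10.0.0.1 expiry=61 > clock=58

Answer: 10.0.0.1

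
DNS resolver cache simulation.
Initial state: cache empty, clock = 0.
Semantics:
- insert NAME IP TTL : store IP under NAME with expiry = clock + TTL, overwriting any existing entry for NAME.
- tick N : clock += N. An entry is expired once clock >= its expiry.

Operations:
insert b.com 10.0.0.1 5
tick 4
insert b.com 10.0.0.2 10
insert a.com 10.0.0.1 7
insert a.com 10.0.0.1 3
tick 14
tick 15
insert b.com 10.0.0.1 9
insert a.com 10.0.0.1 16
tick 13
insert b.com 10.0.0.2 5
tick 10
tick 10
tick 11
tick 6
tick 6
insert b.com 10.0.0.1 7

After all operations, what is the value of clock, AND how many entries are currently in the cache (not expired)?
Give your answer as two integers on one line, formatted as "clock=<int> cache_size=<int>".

Op 1: insert b.com -> 10.0.0.1 (expiry=0+5=5). clock=0
Op 2: tick 4 -> clock=4.
Op 3: insert b.com -> 10.0.0.2 (expiry=4+10=14). clock=4
Op 4: insert a.com -> 10.0.0.1 (expiry=4+7=11). clock=4
Op 5: insert a.com -> 10.0.0.1 (expiry=4+3=7). clock=4
Op 6: tick 14 -> clock=18. purged={a.com,b.com}
Op 7: tick 15 -> clock=33.
Op 8: insert b.com -> 10.0.0.1 (expiry=33+9=42). clock=33
Op 9: insert a.com -> 10.0.0.1 (expiry=33+16=49). clock=33
Op 10: tick 13 -> clock=46. purged={b.com}
Op 11: insert b.com -> 10.0.0.2 (expiry=46+5=51). clock=46
Op 12: tick 10 -> clock=56. purged={a.com,b.com}
Op 13: tick 10 -> clock=66.
Op 14: tick 11 -> clock=77.
Op 15: tick 6 -> clock=83.
Op 16: tick 6 -> clock=89.
Op 17: insert b.com -> 10.0.0.1 (expiry=89+7=96). clock=89
Final clock = 89
Final cache (unexpired): {b.com} -> size=1

Answer: clock=89 cache_size=1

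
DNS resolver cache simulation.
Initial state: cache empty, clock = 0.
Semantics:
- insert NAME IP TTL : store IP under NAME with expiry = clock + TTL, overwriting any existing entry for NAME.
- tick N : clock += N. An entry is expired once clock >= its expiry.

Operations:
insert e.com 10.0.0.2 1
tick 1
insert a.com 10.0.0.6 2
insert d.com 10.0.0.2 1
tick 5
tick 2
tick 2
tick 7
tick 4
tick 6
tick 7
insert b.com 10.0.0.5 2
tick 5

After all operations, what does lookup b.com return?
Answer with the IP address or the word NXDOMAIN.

Answer: NXDOMAIN

Derivation:
Op 1: insert e.com -> 10.0.0.2 (expiry=0+1=1). clock=0
Op 2: tick 1 -> clock=1. purged={e.com}
Op 3: insert a.com -> 10.0.0.6 (expiry=1+2=3). clock=1
Op 4: insert d.com -> 10.0.0.2 (expiry=1+1=2). clock=1
Op 5: tick 5 -> clock=6. purged={a.com,d.com}
Op 6: tick 2 -> clock=8.
Op 7: tick 2 -> clock=10.
Op 8: tick 7 -> clock=17.
Op 9: tick 4 -> clock=21.
Op 10: tick 6 -> clock=27.
Op 11: tick 7 -> clock=34.
Op 12: insert b.com -> 10.0.0.5 (expiry=34+2=36). clock=34
Op 13: tick 5 -> clock=39. purged={b.com}
lookup b.com: not in cache (expired or never inserted)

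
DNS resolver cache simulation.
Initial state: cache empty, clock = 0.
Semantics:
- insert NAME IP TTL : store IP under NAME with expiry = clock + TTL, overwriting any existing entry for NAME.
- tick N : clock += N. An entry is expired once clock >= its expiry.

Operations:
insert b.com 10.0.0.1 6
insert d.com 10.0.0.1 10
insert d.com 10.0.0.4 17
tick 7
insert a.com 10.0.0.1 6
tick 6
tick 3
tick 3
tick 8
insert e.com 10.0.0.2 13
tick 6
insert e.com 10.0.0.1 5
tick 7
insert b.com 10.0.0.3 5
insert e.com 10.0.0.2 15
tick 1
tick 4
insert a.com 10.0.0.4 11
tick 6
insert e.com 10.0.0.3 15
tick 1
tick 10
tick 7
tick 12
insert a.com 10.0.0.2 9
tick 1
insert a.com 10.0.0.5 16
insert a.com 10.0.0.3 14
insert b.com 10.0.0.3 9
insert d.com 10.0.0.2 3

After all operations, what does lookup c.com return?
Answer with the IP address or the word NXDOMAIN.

Answer: NXDOMAIN

Derivation:
Op 1: insert b.com -> 10.0.0.1 (expiry=0+6=6). clock=0
Op 2: insert d.com -> 10.0.0.1 (expiry=0+10=10). clock=0
Op 3: insert d.com -> 10.0.0.4 (expiry=0+17=17). clock=0
Op 4: tick 7 -> clock=7. purged={b.com}
Op 5: insert a.com -> 10.0.0.1 (expiry=7+6=13). clock=7
Op 6: tick 6 -> clock=13. purged={a.com}
Op 7: tick 3 -> clock=16.
Op 8: tick 3 -> clock=19. purged={d.com}
Op 9: tick 8 -> clock=27.
Op 10: insert e.com -> 10.0.0.2 (expiry=27+13=40). clock=27
Op 11: tick 6 -> clock=33.
Op 12: insert e.com -> 10.0.0.1 (expiry=33+5=38). clock=33
Op 13: tick 7 -> clock=40. purged={e.com}
Op 14: insert b.com -> 10.0.0.3 (expiry=40+5=45). clock=40
Op 15: insert e.com -> 10.0.0.2 (expiry=40+15=55). clock=40
Op 16: tick 1 -> clock=41.
Op 17: tick 4 -> clock=45. purged={b.com}
Op 18: insert a.com -> 10.0.0.4 (expiry=45+11=56). clock=45
Op 19: tick 6 -> clock=51.
Op 20: insert e.com -> 10.0.0.3 (expiry=51+15=66). clock=51
Op 21: tick 1 -> clock=52.
Op 22: tick 10 -> clock=62. purged={a.com}
Op 23: tick 7 -> clock=69. purged={e.com}
Op 24: tick 12 -> clock=81.
Op 25: insert a.com -> 10.0.0.2 (expiry=81+9=90). clock=81
Op 26: tick 1 -> clock=82.
Op 27: insert a.com -> 10.0.0.5 (expiry=82+16=98). clock=82
Op 28: insert a.com -> 10.0.0.3 (expiry=82+14=96). clock=82
Op 29: insert b.com -> 10.0.0.3 (expiry=82+9=91). clock=82
Op 30: insert d.com -> 10.0.0.2 (expiry=82+3=85). clock=82
lookup c.com: not in cache (expired or never inserted)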